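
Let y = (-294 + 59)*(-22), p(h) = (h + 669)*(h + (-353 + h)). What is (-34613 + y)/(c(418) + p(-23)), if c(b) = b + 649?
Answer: 29443/256687 ≈ 0.11470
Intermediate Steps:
p(h) = (-353 + 2*h)*(669 + h) (p(h) = (669 + h)*(-353 + 2*h) = (-353 + 2*h)*(669 + h))
y = 5170 (y = -235*(-22) = 5170)
c(b) = 649 + b
(-34613 + y)/(c(418) + p(-23)) = (-34613 + 5170)/((649 + 418) + (-236157 + 2*(-23)² + 985*(-23))) = -29443/(1067 + (-236157 + 2*529 - 22655)) = -29443/(1067 + (-236157 + 1058 - 22655)) = -29443/(1067 - 257754) = -29443/(-256687) = -29443*(-1/256687) = 29443/256687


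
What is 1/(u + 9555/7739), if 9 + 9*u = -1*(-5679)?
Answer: 7739/4885125 ≈ 0.0015842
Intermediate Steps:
u = 630 (u = -1 + (-1*(-5679))/9 = -1 + (⅑)*5679 = -1 + 631 = 630)
1/(u + 9555/7739) = 1/(630 + 9555/7739) = 1/(4885125/7739) = 7739/4885125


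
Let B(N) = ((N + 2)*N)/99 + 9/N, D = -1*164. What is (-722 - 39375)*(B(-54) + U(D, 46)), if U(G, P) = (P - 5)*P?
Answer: -5065734689/66 ≈ -7.6754e+7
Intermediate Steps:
D = -164
U(G, P) = P*(-5 + P) (U(G, P) = (-5 + P)*P = P*(-5 + P))
B(N) = 9/N + N*(2 + N)/99 (B(N) = ((2 + N)*N)*(1/99) + 9/N = (N*(2 + N))*(1/99) + 9/N = N*(2 + N)/99 + 9/N = 9/N + N*(2 + N)/99)
(-722 - 39375)*(B(-54) + U(D, 46)) = (-722 - 39375)*((1/99)*(891 + (-54)**2*(2 - 54))/(-54) + 46*(-5 + 46)) = -40097*((1/99)*(-1/54)*(891 + 2916*(-52)) + 46*41) = -40097*((1/99)*(-1/54)*(891 - 151632) + 1886) = -40097*((1/99)*(-1/54)*(-150741) + 1886) = -40097*(1861/66 + 1886) = -40097*126337/66 = -5065734689/66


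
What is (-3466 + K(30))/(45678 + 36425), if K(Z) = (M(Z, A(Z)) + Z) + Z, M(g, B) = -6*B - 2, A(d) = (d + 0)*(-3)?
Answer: -2868/82103 ≈ -0.034932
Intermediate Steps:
A(d) = -3*d (A(d) = d*(-3) = -3*d)
M(g, B) = -2 - 6*B
K(Z) = -2 + 20*Z (K(Z) = ((-2 - (-18)*Z) + Z) + Z = ((-2 + 18*Z) + Z) + Z = (-2 + 19*Z) + Z = -2 + 20*Z)
(-3466 + K(30))/(45678 + 36425) = (-3466 + (-2 + 20*30))/(45678 + 36425) = (-3466 + (-2 + 600))/82103 = (-3466 + 598)*(1/82103) = -2868*1/82103 = -2868/82103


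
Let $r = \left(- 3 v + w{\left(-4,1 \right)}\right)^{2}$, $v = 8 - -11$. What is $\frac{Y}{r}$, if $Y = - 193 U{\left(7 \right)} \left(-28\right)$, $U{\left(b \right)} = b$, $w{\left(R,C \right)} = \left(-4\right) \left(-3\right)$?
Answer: $\frac{37828}{2025} \approx 18.68$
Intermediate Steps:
$w{\left(R,C \right)} = 12$
$v = 19$ ($v = 8 + 11 = 19$)
$Y = 37828$ ($Y = \left(-193\right) 7 \left(-28\right) = \left(-1351\right) \left(-28\right) = 37828$)
$r = 2025$ ($r = \left(\left(-3\right) 19 + 12\right)^{2} = \left(-57 + 12\right)^{2} = \left(-45\right)^{2} = 2025$)
$\frac{Y}{r} = \frac{37828}{2025}$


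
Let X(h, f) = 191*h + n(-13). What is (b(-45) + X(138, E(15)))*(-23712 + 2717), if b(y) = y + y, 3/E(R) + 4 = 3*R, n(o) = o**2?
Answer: -555044815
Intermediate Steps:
E(R) = 3/(-4 + 3*R)
b(y) = 2*y
X(h, f) = 169 + 191*h (X(h, f) = 191*h + (-13)**2 = 191*h + 169 = 169 + 191*h)
(b(-45) + X(138, E(15)))*(-23712 + 2717) = (2*(-45) + (169 + 191*138))*(-23712 + 2717) = (-90 + (169 + 26358))*(-20995) = (-90 + 26527)*(-20995) = 26437*(-20995) = -555044815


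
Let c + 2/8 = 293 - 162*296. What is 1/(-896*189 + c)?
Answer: -4/868013 ≈ -4.6082e-6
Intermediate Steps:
c = -190637/4 (c = -1/4 + (293 - 162*296) = -1/4 + (293 - 47952) = -1/4 - 47659 = -190637/4 ≈ -47659.)
1/(-896*189 + c) = 1/(-896*189 - 190637/4) = 1/(-169344 - 190637/4) = 1/(-868013/4) = -4/868013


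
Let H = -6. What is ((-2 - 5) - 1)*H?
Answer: 48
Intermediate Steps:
((-2 - 5) - 1)*H = ((-2 - 5) - 1)*(-6) = (-7 - 1)*(-6) = -8*(-6) = 48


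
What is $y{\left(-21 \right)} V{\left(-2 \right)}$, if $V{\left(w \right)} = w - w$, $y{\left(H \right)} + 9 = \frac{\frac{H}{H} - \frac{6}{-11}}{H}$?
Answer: $0$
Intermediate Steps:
$y{\left(H \right)} = -9 + \frac{17}{11 H}$ ($y{\left(H \right)} = -9 + \frac{\frac{H}{H} - \frac{6}{-11}}{H} = -9 + \frac{1 - - \frac{6}{11}}{H} = -9 + \frac{1 + \frac{6}{11}}{H} = -9 + \frac{17}{11 H}$)
$V{\left(w \right)} = 0$
$y{\left(-21 \right)} V{\left(-2 \right)} = \left(-9 + \frac{17}{11 \left(-21\right)}\right) 0 = \left(-9 + \frac{17}{11} \left(- \frac{1}{21}\right)\right) 0 = \left(-9 - \frac{17}{231}\right) 0 = \left(- \frac{2096}{231}\right) 0 = 0$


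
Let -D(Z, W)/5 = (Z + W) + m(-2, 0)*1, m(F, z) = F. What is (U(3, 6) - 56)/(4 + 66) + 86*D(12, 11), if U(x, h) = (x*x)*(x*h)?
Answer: -315997/35 ≈ -9028.5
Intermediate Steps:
U(x, h) = h*x³ (U(x, h) = x²*(h*x) = h*x³)
D(Z, W) = 10 - 5*W - 5*Z (D(Z, W) = -5*((Z + W) - 2*1) = -5*((W + Z) - 2) = -5*(-2 + W + Z) = 10 - 5*W - 5*Z)
(U(3, 6) - 56)/(4 + 66) + 86*D(12, 11) = (6*3³ - 56)/(4 + 66) + 86*(10 - 5*11 - 5*12) = (6*27 - 56)/70 + 86*(10 - 55 - 60) = (162 - 56)*(1/70) + 86*(-105) = 106*(1/70) - 9030 = 53/35 - 9030 = -315997/35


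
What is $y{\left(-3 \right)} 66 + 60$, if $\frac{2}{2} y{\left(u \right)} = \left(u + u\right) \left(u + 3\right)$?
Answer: $60$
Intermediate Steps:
$y{\left(u \right)} = 2 u \left(3 + u\right)$ ($y{\left(u \right)} = \left(u + u\right) \left(u + 3\right) = 2 u \left(3 + u\right)$)
$y{\left(-3 \right)} 66 + 60 = 2 \left(-3\right) \left(3 - 3\right) 66 + 60 = 2 \left(-3\right) 0 \cdot 66 + 60 = 0 \cdot 66 + 60 = 0 + 60 = 60$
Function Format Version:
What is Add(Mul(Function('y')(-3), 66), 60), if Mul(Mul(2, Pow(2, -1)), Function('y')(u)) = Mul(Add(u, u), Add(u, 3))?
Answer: 60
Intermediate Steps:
Function('y')(u) = Mul(2, u, Add(3, u)) (Function('y')(u) = Mul(Add(u, u), Add(u, 3)) = Mul(Mul(2, u), Add(3, u)) = Mul(2, u, Add(3, u)))
Add(Mul(Function('y')(-3), 66), 60) = Add(Mul(Mul(2, -3, Add(3, -3)), 66), 60) = Add(Mul(Mul(2, -3, 0), 66), 60) = Add(Mul(0, 66), 60) = Add(0, 60) = 60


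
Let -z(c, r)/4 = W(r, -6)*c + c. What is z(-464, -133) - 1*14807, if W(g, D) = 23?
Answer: 29737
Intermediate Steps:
z(c, r) = -96*c (z(c, r) = -4*(23*c + c) = -96*c)
z(-464, -133) - 1*14807 = -96*(-464) - 1*14807 = 44544 - 14807 = 29737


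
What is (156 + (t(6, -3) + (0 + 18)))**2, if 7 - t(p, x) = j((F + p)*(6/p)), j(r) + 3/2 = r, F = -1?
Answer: 126025/4 ≈ 31506.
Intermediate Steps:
j(r) = -3/2 + r
t(p, x) = 17/2 - 6*(-1 + p)/p (t(p, x) = 7 - (-3/2 + (-1 + p)*(6/p)) = 7 - (-3/2 + 6*(-1 + p)/p) = 7 + (3/2 - 6*(-1 + p)/p) = 17/2 - 6*(-1 + p)/p)
(156 + (t(6, -3) + (0 + 18)))**2 = (156 + ((5/2 + 6/6) + (0 + 18)))**2 = (156 + ((5/2 + 6*(1/6)) + 18))**2 = (156 + ((5/2 + 1) + 18))**2 = (156 + (7/2 + 18))**2 = (156 + 43/2)**2 = (355/2)**2 = 126025/4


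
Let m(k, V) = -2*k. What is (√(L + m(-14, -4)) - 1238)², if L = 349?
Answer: (1238 - √377)² ≈ 1.4849e+6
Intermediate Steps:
(√(L + m(-14, -4)) - 1238)² = (√(349 - 2*(-14)) - 1238)² = (√(349 + 28) - 1238)² = (√377 - 1238)² = (-1238 + √377)²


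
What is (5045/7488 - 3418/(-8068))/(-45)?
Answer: -16574261/679648320 ≈ -0.024387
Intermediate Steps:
(5045/7488 - 3418/(-8068))/(-45) = (5045*(1/7488) - 3418*(-1/8068))*(-1/45) = (5045/7488 + 1709/4034)*(-1/45) = (16574261/15103296)*(-1/45) = -16574261/679648320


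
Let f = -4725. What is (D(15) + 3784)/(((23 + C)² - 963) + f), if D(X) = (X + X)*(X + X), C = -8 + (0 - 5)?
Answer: -1171/1397 ≈ -0.83822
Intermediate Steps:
C = -13 (C = -8 - 5 = -13)
D(X) = 4*X² (D(X) = (2*X)*(2*X) = 4*X²)
(D(15) + 3784)/(((23 + C)² - 963) + f) = (4*15² + 3784)/(((23 - 13)² - 963) - 4725) = (4*225 + 3784)/((10² - 963) - 4725) = (900 + 3784)/((100 - 963) - 4725) = 4684/(-863 - 4725) = 4684/(-5588) = 4684*(-1/5588) = -1171/1397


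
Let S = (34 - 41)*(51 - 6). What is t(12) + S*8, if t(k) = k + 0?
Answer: -2508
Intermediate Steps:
t(k) = k
S = -315 (S = -7*45 = -315)
t(12) + S*8 = 12 - 315*8 = 12 - 2520 = -2508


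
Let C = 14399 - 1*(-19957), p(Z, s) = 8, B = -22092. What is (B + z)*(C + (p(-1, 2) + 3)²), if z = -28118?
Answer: -1731090170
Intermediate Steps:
C = 34356 (C = 14399 + 19957 = 34356)
(B + z)*(C + (p(-1, 2) + 3)²) = (-22092 - 28118)*(34356 + (8 + 3)²) = -50210*(34356 + 11²) = -50210*(34356 + 121) = -50210*34477 = -1731090170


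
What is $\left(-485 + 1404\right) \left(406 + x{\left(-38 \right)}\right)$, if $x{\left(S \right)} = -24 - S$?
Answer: $385980$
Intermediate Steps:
$\left(-485 + 1404\right) \left(406 + x{\left(-38 \right)}\right) = \left(-485 + 1404\right) \left(406 - -14\right) = 919 \left(406 + \left(-24 + 38\right)\right) = 919 \left(406 + 14\right) = 919 \cdot 420 = 385980$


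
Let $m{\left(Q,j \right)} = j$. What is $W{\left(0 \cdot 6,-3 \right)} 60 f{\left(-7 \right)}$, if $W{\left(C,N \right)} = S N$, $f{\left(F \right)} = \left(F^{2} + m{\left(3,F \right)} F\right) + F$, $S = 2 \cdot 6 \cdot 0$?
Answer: $0$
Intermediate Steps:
$S = 0$ ($S = 12 \cdot 0 = 0$)
$f{\left(F \right)} = F + 2 F^{2}$ ($f{\left(F \right)} = \left(F^{2} + F F\right) + F = \left(F^{2} + F^{2}\right) + F = 2 F^{2} + F = F + 2 F^{2}$)
$W{\left(C,N \right)} = 0$ ($W{\left(C,N \right)} = 0 N = 0$)
$W{\left(0 \cdot 6,-3 \right)} 60 f{\left(-7 \right)} = 0 \cdot 60 \left(- 7 \left(1 + 2 \left(-7\right)\right)\right) = 0 \left(- 7 \left(1 - 14\right)\right) = 0 \left(\left(-7\right) \left(-13\right)\right) = 0 \cdot 91 = 0$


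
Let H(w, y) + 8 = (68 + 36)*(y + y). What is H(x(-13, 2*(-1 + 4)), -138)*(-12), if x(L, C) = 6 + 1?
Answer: 344544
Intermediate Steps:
x(L, C) = 7
H(w, y) = -8 + 208*y (H(w, y) = -8 + (68 + 36)*(y + y) = -8 + 104*(2*y) = -8 + 208*y)
H(x(-13, 2*(-1 + 4)), -138)*(-12) = (-8 + 208*(-138))*(-12) = (-8 - 28704)*(-12) = -28712*(-12) = 344544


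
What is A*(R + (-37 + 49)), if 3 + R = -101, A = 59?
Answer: -5428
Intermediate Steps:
R = -104 (R = -3 - 101 = -104)
A*(R + (-37 + 49)) = 59*(-104 + (-37 + 49)) = 59*(-104 + 12) = 59*(-92) = -5428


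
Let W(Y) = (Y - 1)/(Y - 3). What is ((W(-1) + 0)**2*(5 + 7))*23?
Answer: 69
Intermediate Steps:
W(Y) = (-1 + Y)/(-3 + Y)
((W(-1) + 0)**2*(5 + 7))*23 = (((-1 - 1)/(-3 - 1) + 0)**2*(5 + 7))*23 = ((-2/(-4) + 0)**2*12)*23 = ((-1/4*(-2) + 0)**2*12)*23 = ((1/2 + 0)**2*12)*23 = ((1/2)**2*12)*23 = ((1/4)*12)*23 = 3*23 = 69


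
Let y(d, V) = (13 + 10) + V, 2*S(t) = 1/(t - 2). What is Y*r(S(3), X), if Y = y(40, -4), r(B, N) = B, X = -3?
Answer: 19/2 ≈ 9.5000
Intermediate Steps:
S(t) = 1/(2*(-2 + t)) (S(t) = 1/(2*(t - 2)) = 1/(2*(-2 + t)))
y(d, V) = 23 + V
Y = 19 (Y = 23 - 4 = 19)
Y*r(S(3), X) = 19*(1/(2*(-2 + 3))) = 19*((1/2)/1) = 19*((1/2)*1) = 19*(1/2) = 19/2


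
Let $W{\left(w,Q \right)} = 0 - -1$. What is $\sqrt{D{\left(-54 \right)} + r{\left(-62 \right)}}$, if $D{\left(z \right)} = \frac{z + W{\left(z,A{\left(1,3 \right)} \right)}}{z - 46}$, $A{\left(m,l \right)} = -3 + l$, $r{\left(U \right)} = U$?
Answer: $\frac{3 i \sqrt{683}}{10} \approx 7.8403 i$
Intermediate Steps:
$W{\left(w,Q \right)} = 1$ ($W{\left(w,Q \right)} = 0 + 1 = 1$)
$D{\left(z \right)} = \frac{1 + z}{-46 + z}$ ($D{\left(z \right)} = \frac{z + 1}{z - 46} = \frac{1 + z}{-46 + z}$)
$\sqrt{D{\left(-54 \right)} + r{\left(-62 \right)}} = \sqrt{\frac{1 - 54}{-46 - 54} - 62} = \sqrt{\frac{1}{-100} \left(-53\right) - 62} = \sqrt{\left(- \frac{1}{100}\right) \left(-53\right) - 62} = \sqrt{\frac{53}{100} - 62} = \sqrt{- \frac{6147}{100}} = \frac{3 i \sqrt{683}}{10}$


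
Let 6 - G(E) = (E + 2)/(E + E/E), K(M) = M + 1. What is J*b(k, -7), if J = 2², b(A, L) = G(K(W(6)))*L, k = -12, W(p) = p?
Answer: -273/2 ≈ -136.50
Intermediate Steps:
K(M) = 1 + M
G(E) = 6 - (2 + E)/(1 + E) (G(E) = 6 - (E + 2)/(E + E/E) = 6 - (2 + E)/(E + 1) = 6 - (2 + E)/(1 + E))
b(A, L) = 39*L/8 (b(A, L) = ((4 + 5*(1 + 6))/(1 + (1 + 6)))*L = ((4 + 5*7)/(1 + 7))*L = ((4 + 35)/8)*L = ((⅛)*39)*L = 39*L/8)
J = 4
J*b(k, -7) = 4*((39/8)*(-7)) = 4*(-273/8) = -273/2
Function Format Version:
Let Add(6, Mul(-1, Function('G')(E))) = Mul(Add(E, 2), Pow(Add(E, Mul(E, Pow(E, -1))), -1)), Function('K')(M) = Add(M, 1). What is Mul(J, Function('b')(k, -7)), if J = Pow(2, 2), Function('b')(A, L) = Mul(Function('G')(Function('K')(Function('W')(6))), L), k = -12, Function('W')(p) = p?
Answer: Rational(-273, 2) ≈ -136.50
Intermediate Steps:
Function('K')(M) = Add(1, M)
Function('G')(E) = Add(6, Mul(-1, Pow(Add(1, E), -1), Add(2, E))) (Function('G')(E) = Add(6, Mul(-1, Mul(Add(E, 2), Pow(Add(E, Mul(E, Pow(E, -1))), -1)))) = Add(6, Mul(-1, Mul(Add(2, E), Pow(Add(E, 1), -1)))) = Add(6, Mul(-1, Mul(Add(2, E), Pow(Add(1, E), -1)))) = Add(6, Mul(-1, Mul(Pow(Add(1, E), -1), Add(2, E)))) = Add(6, Mul(-1, Pow(Add(1, E), -1), Add(2, E))))
Function('b')(A, L) = Mul(Rational(39, 8), L) (Function('b')(A, L) = Mul(Mul(Pow(Add(1, Add(1, 6)), -1), Add(4, Mul(5, Add(1, 6)))), L) = Mul(Mul(Pow(Add(1, 7), -1), Add(4, Mul(5, 7))), L) = Mul(Mul(Pow(8, -1), Add(4, 35)), L) = Mul(Mul(Rational(1, 8), 39), L) = Mul(Rational(39, 8), L))
J = 4
Mul(J, Function('b')(k, -7)) = Mul(4, Mul(Rational(39, 8), -7)) = Mul(4, Rational(-273, 8)) = Rational(-273, 2)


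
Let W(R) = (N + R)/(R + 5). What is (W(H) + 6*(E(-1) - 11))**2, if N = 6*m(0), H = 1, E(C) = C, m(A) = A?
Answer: 185761/36 ≈ 5160.0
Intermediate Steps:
N = 0 (N = 6*0 = 0)
W(R) = R/(5 + R) (W(R) = (0 + R)/(R + 5) = R/(5 + R))
(W(H) + 6*(E(-1) - 11))**2 = (1/(5 + 1) + 6*(-1 - 11))**2 = (1/6 + 6*(-12))**2 = (1*(1/6) - 72)**2 = (1/6 - 72)**2 = (-431/6)**2 = 185761/36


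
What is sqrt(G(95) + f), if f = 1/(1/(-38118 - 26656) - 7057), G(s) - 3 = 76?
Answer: sqrt(16506993601632490613)/457110119 ≈ 8.8882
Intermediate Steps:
G(s) = 79 (G(s) = 3 + 76 = 79)
f = -64774/457110119 (f = 1/(1/(-64774) - 7057) = 1/(-1/64774 - 7057) = 1/(-457110119/64774) = -64774/457110119 ≈ -0.00014170)
sqrt(G(95) + f) = sqrt(79 - 64774/457110119) = sqrt(36111634627/457110119) = sqrt(16506993601632490613)/457110119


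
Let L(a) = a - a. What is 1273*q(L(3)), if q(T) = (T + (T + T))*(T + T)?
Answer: 0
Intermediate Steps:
L(a) = 0
q(T) = 6*T² (q(T) = (T + 2*T)*(2*T) = (3*T)*(2*T) = 6*T²)
1273*q(L(3)) = 1273*(6*0²) = 1273*(6*0) = 1273*0 = 0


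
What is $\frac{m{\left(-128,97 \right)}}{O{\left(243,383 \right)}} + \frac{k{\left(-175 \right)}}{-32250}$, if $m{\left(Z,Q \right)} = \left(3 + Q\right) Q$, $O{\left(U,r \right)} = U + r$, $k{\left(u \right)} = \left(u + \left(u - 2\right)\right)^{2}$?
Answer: $\frac{58815274}{5047125} \approx 11.653$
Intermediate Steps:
$k{\left(u \right)} = \left(-2 + 2 u\right)^{2}$ ($k{\left(u \right)} = \left(u + \left(-2 + u\right)\right)^{2} = \left(-2 + 2 u\right)^{2}$)
$m{\left(Z,Q \right)} = Q \left(3 + Q\right)$
$\frac{m{\left(-128,97 \right)}}{O{\left(243,383 \right)}} + \frac{k{\left(-175 \right)}}{-32250} = \frac{97 \left(3 + 97\right)}{243 + 383} + \frac{4 \left(-1 - 175\right)^{2}}{-32250} = \frac{97 \cdot 100}{626} + 4 \left(-176\right)^{2} \left(- \frac{1}{32250}\right) = 9700 \cdot \frac{1}{626} + 4 \cdot 30976 \left(- \frac{1}{32250}\right) = \frac{4850}{313} + 123904 \left(- \frac{1}{32250}\right) = \frac{4850}{313} - \frac{61952}{16125} = \frac{58815274}{5047125}$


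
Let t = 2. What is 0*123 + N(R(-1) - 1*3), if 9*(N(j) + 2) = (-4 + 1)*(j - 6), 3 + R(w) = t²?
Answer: ⅔ ≈ 0.66667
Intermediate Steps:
R(w) = 1 (R(w) = -3 + 2² = -3 + 4 = 1)
N(j) = -j/3 (N(j) = -2 + ((-4 + 1)*(j - 6))/9 = -2 + (-3*(-6 + j))/9 = -2 + (18 - 3*j)/9 = -2 + (2 - j/3) = -j/3)
0*123 + N(R(-1) - 1*3) = 0*123 - (1 - 1*3)/3 = 0 - (1 - 3)/3 = 0 - ⅓*(-2) = 0 + ⅔ = ⅔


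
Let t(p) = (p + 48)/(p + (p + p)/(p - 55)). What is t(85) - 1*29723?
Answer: -8084257/272 ≈ -29722.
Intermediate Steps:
t(p) = (48 + p)/(p + 2*p/(-55 + p)) (t(p) = (48 + p)/(p + (2*p)/(-55 + p)) = (48 + p)/(p + 2*p/(-55 + p)))
t(85) - 1*29723 = (-2640 + 85² - 7*85)/(85*(-53 + 85)) - 1*29723 = (1/85)*(-2640 + 7225 - 595)/32 - 29723 = (1/85)*(1/32)*3990 - 29723 = 399/272 - 29723 = -8084257/272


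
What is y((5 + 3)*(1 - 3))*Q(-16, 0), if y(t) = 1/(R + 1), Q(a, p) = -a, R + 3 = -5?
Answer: -16/7 ≈ -2.2857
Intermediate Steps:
R = -8 (R = -3 - 5 = -8)
y(t) = -⅐ (y(t) = 1/(-8 + 1) = 1/(-7) = -⅐)
y((5 + 3)*(1 - 3))*Q(-16, 0) = -(-1)*(-16)/7 = -⅐*16 = -16/7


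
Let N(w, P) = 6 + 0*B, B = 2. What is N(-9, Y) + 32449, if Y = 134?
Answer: 32455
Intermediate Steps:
N(w, P) = 6 (N(w, P) = 6 + 0*2 = 6 + 0 = 6)
N(-9, Y) + 32449 = 6 + 32449 = 32455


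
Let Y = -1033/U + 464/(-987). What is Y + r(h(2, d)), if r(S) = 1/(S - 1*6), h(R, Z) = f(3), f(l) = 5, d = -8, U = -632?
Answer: 102539/623784 ≈ 0.16438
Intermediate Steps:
h(R, Z) = 5
Y = 726323/623784 (Y = -1033/(-632) + 464/(-987) = -1033*(-1/632) + 464*(-1/987) = 1033/632 - 464/987 = 726323/623784 ≈ 1.1644)
r(S) = 1/(-6 + S) (r(S) = 1/(S - 6) = 1/(-6 + S))
Y + r(h(2, d)) = 726323/623784 + 1/(-6 + 5) = 726323/623784 + 1/(-1) = 726323/623784 - 1 = 102539/623784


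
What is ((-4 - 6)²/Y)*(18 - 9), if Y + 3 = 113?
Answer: 90/11 ≈ 8.1818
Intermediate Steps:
Y = 110 (Y = -3 + 113 = 110)
((-4 - 6)²/Y)*(18 - 9) = ((-4 - 6)²/110)*(18 - 9) = ((-10)²*(1/110))*9 = (100*(1/110))*9 = (10/11)*9 = 90/11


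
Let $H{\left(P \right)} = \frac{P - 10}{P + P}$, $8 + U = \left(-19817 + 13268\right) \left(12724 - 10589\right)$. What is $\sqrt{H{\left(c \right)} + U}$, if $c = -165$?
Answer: $\frac{i \sqrt{60906125478}}{66} \approx 3739.3 i$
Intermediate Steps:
$U = -13982123$ ($U = -8 + \left(-19817 + 13268\right) \left(12724 - 10589\right) = -8 - 13982115 = -13982123$)
$H{\left(P \right)} = \frac{-10 + P}{2 P}$
$\sqrt{H{\left(c \right)} + U} = \sqrt{\frac{-10 - 165}{2 \left(-165\right)} - 13982123} = \sqrt{\frac{1}{2} \left(- \frac{1}{165}\right) \left(-175\right) - 13982123} = \sqrt{\frac{35}{66} - 13982123} = \sqrt{- \frac{922820083}{66}} = \frac{i \sqrt{60906125478}}{66}$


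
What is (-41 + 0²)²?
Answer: 1681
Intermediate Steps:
(-41 + 0²)² = (-41 + 0)² = (-41)² = 1681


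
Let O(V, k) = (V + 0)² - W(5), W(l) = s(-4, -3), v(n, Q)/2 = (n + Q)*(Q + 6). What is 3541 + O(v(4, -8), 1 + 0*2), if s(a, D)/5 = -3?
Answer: 3812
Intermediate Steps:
s(a, D) = -15 (s(a, D) = 5*(-3) = -15)
v(n, Q) = 2*(6 + Q)*(Q + n) (v(n, Q) = 2*((n + Q)*(Q + 6)) = 2*((Q + n)*(6 + Q)) = 2*((6 + Q)*(Q + n)) = 2*(6 + Q)*(Q + n))
W(l) = -15
O(V, k) = 15 + V² (O(V, k) = (V + 0)² - 1*(-15) = V² + 15 = 15 + V²)
3541 + O(v(4, -8), 1 + 0*2) = 3541 + (15 + (2*(-8)² + 12*(-8) + 12*4 + 2*(-8)*4)²) = 3541 + (15 + (2*64 - 96 + 48 - 64)²) = 3541 + (15 + (128 - 96 + 48 - 64)²) = 3541 + (15 + 16²) = 3541 + (15 + 256) = 3541 + 271 = 3812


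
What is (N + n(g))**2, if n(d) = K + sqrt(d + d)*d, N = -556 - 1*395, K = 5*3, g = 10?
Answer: 878096 - 37440*sqrt(5) ≈ 7.9438e+5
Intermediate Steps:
K = 15
N = -951 (N = -556 - 395 = -951)
n(d) = 15 + sqrt(2)*d**(3/2) (n(d) = 15 + sqrt(d + d)*d = 15 + sqrt(2*d)*d = 15 + (sqrt(2)*sqrt(d))*d = 15 + sqrt(2)*d**(3/2))
(N + n(g))**2 = (-951 + (15 + sqrt(2)*10**(3/2)))**2 = (-951 + (15 + sqrt(2)*(10*sqrt(10))))**2 = (-951 + (15 + 20*sqrt(5)))**2 = (-936 + 20*sqrt(5))**2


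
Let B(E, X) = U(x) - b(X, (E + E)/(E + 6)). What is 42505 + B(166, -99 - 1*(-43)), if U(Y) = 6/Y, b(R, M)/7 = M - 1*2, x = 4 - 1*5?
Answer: 1827478/43 ≈ 42500.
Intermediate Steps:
x = -1 (x = 4 - 5 = -1)
b(R, M) = -14 + 7*M (b(R, M) = 7*(M - 1*2) = 7*(M - 2) = 7*(-2 + M) = -14 + 7*M)
B(E, X) = 8 - 14*E/(6 + E) (B(E, X) = 6/(-1) - (-14 + 7*((E + E)/(E + 6))) = 6*(-1) - (-14 + 7*((2*E)/(6 + E))) = -6 - (-14 + 7*(2*E/(6 + E))) = -6 - (-14 + 14*E/(6 + E)) = -6 + (14 - 14*E/(6 + E)) = 8 - 14*E/(6 + E))
42505 + B(166, -99 - 1*(-43)) = 42505 + 6*(8 - 1*166)/(6 + 166) = 42505 + 6*(8 - 166)/172 = 42505 + 6*(1/172)*(-158) = 42505 - 237/43 = 1827478/43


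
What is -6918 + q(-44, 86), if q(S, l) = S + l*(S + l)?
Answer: -3350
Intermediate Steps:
-6918 + q(-44, 86) = -6918 + (-44 + 86**2 - 44*86) = -6918 + (-44 + 7396 - 3784) = -6918 + 3568 = -3350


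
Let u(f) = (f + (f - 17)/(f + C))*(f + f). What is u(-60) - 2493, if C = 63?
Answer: 7787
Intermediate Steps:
u(f) = 2*f*(f + (-17 + f)/(63 + f)) (u(f) = (f + (f - 17)/(f + 63))*(f + f) = (f + (-17 + f)/(63 + f))*(2*f) = 2*f*(f + (-17 + f)/(63 + f)))
u(-60) - 2493 = 2*(-60)*(-17 + (-60)**2 + 64*(-60))/(63 - 60) - 2493 = 2*(-60)*(-17 + 3600 - 3840)/3 - 2493 = 2*(-60)*(1/3)*(-257) - 2493 = 10280 - 2493 = 7787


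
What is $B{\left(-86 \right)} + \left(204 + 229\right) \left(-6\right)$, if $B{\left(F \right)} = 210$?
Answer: $-2388$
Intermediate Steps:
$B{\left(-86 \right)} + \left(204 + 229\right) \left(-6\right) = 210 + \left(204 + 229\right) \left(-6\right) = 210 + 433 \left(-6\right) = 210 - 2598 = -2388$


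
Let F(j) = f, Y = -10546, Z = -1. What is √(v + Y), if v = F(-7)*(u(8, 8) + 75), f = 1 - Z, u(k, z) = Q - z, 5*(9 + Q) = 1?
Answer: 2*I*√65185/5 ≈ 102.13*I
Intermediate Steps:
Q = -44/5 (Q = -9 + (⅕)*1 = -9 + ⅕ = -44/5 ≈ -8.8000)
u(k, z) = -44/5 - z
f = 2 (f = 1 - 1*(-1) = 1 + 1 = 2)
F(j) = 2
v = 582/5 (v = 2*((-44/5 - 1*8) + 75) = 2*((-44/5 - 8) + 75) = 2*(-84/5 + 75) = 2*(291/5) = 582/5 ≈ 116.40)
√(v + Y) = √(582/5 - 10546) = √(-52148/5) = 2*I*√65185/5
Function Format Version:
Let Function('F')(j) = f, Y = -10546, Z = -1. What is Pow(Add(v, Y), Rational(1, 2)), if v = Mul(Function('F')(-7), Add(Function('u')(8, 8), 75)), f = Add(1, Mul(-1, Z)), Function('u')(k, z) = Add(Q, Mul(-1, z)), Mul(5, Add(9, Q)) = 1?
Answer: Mul(Rational(2, 5), I, Pow(65185, Rational(1, 2))) ≈ Mul(102.13, I)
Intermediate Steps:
Q = Rational(-44, 5) (Q = Add(-9, Mul(Rational(1, 5), 1)) = Add(-9, Rational(1, 5)) = Rational(-44, 5) ≈ -8.8000)
Function('u')(k, z) = Add(Rational(-44, 5), Mul(-1, z))
f = 2 (f = Add(1, Mul(-1, -1)) = Add(1, 1) = 2)
Function('F')(j) = 2
v = Rational(582, 5) (v = Mul(2, Add(Add(Rational(-44, 5), Mul(-1, 8)), 75)) = Mul(2, Add(Add(Rational(-44, 5), -8), 75)) = Mul(2, Add(Rational(-84, 5), 75)) = Mul(2, Rational(291, 5)) = Rational(582, 5) ≈ 116.40)
Pow(Add(v, Y), Rational(1, 2)) = Pow(Add(Rational(582, 5), -10546), Rational(1, 2)) = Pow(Rational(-52148, 5), Rational(1, 2)) = Mul(Rational(2, 5), I, Pow(65185, Rational(1, 2)))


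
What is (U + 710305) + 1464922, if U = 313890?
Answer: 2489117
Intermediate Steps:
(U + 710305) + 1464922 = (313890 + 710305) + 1464922 = 1024195 + 1464922 = 2489117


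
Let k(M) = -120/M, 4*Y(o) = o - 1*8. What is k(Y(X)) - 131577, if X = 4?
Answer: -131457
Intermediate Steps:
Y(o) = -2 + o/4 (Y(o) = (o - 1*8)/4 = (o - 8)/4 = (-8 + o)/4 = -2 + o/4)
k(Y(X)) - 131577 = -120/(-2 + (¼)*4) - 131577 = -120/(-2 + 1) - 131577 = -120/(-1) - 131577 = -120*(-1) - 131577 = 120 - 131577 = -131457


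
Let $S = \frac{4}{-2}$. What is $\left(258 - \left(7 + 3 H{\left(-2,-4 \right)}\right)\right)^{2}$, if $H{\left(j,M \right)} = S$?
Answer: $66049$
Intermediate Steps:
$S = -2$ ($S = 4 \left(- \frac{1}{2}\right) = -2$)
$H{\left(j,M \right)} = -2$
$\left(258 - \left(7 + 3 H{\left(-2,-4 \right)}\right)\right)^{2} = \left(258 - 1\right)^{2} = 257^{2} = 66049$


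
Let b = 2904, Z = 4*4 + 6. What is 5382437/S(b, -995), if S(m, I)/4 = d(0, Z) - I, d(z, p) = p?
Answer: 5382437/4068 ≈ 1323.1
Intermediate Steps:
Z = 22 (Z = 16 + 6 = 22)
S(m, I) = 88 - 4*I (S(m, I) = 4*(22 - I) = 88 - 4*I)
5382437/S(b, -995) = 5382437/(88 - 4*(-995)) = 5382437/(88 + 3980) = 5382437/4068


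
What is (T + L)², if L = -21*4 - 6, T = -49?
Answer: 19321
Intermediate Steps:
L = -90 (L = -84 - 6 = -90)
(T + L)² = (-49 - 90)² = (-139)² = 19321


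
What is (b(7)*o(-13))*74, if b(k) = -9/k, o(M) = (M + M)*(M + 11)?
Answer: -34632/7 ≈ -4947.4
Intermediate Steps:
o(M) = 2*M*(11 + M) (o(M) = (2*M)*(11 + M) = 2*M*(11 + M))
(b(7)*o(-13))*74 = ((-9/7)*(2*(-13)*(11 - 13)))*74 = ((-9*⅐)*(2*(-13)*(-2)))*74 = -9/7*52*74 = -468/7*74 = -34632/7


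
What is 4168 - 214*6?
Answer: 2884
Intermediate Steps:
4168 - 214*6 = 4168 - 1284 = 2884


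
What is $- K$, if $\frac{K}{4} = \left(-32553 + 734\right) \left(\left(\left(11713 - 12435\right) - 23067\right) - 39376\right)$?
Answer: $-8039388540$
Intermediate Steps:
$K = 8039388540$ ($K = 4 \left(-32553 + 734\right) \left(\left(\left(11713 - 12435\right) - 23067\right) - 39376\right) = 4 \left(- 31819 \left(\left(-722 - 23067\right) - 39376\right)\right) = 4 \left(- 31819 \left(-23789 - 39376\right)\right) = 4 \left(\left(-31819\right) \left(-63165\right)\right) = 4 \cdot 2009847135 = 8039388540$)
$- K = \left(-1\right) 8039388540 = -8039388540$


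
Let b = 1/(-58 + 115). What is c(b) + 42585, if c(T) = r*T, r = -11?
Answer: 2427334/57 ≈ 42585.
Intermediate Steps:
b = 1/57 ≈ 0.017544
c(T) = -11*T
c(b) + 42585 = -11*1/57 + 42585 = -11/57 + 42585 = 2427334/57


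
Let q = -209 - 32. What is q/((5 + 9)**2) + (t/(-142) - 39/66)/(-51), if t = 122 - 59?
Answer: -9440903/7806876 ≈ -1.2093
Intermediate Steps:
t = 63
q = -241
q/((5 + 9)**2) + (t/(-142) - 39/66)/(-51) = -241/(5 + 9)**2 + (63/(-142) - 39/66)/(-51) = -241/(14**2) + (63*(-1/142) - 39*1/66)*(-1/51) = -241/196 + (-63/142 - 13/22)*(-1/51) = -241*1/196 - 808/781*(-1/51) = -241/196 + 808/39831 = -9440903/7806876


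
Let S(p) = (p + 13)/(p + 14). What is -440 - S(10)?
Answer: -10583/24 ≈ -440.96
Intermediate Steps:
S(p) = (13 + p)/(14 + p)
-440 - S(10) = -440 - (13 + 10)/(14 + 10) = -440 - 23/24 = -10583/24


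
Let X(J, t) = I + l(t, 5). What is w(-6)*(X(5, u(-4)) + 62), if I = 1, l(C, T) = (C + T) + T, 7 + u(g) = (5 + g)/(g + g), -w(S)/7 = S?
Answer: 11067/4 ≈ 2766.8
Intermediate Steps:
w(S) = -7*S
u(g) = -7 + (5 + g)/(2*g) (u(g) = -7 + (5 + g)/(g + g) = -7 + (5 + g)/((2*g)) = -7 + (5 + g)*(1/(2*g)) = -7 + (5 + g)/(2*g))
l(C, T) = C + 2*T
X(J, t) = 11 + t (X(J, t) = 1 + (t + 2*5) = 1 + (t + 10) = 1 + (10 + t) = 11 + t)
w(-6)*(X(5, u(-4)) + 62) = (-7*(-6))*((11 + (½)*(5 - 13*(-4))/(-4)) + 62) = 42*((11 + (½)*(-¼)*(5 + 52)) + 62) = 42*((11 + (½)*(-¼)*57) + 62) = 42*((11 - 57/8) + 62) = 42*(31/8 + 62) = 42*(527/8) = 11067/4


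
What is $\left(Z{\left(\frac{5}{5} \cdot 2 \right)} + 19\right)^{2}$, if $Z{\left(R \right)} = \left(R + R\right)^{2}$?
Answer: $1225$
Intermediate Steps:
$Z{\left(R \right)} = 4 R^{2}$ ($Z{\left(R \right)} = \left(2 R\right)^{2} = 4 R^{2}$)
$\left(Z{\left(\frac{5}{5} \cdot 2 \right)} + 19\right)^{2} = \left(4 \left(\frac{5}{5} \cdot 2\right)^{2} + 19\right)^{2} = \left(4 \left(5 \cdot \frac{1}{5} \cdot 2\right)^{2} + 19\right)^{2} = \left(4 \left(1 \cdot 2\right)^{2} + 19\right)^{2} = \left(4 \cdot 2^{2} + 19\right)^{2} = \left(4 \cdot 4 + 19\right)^{2} = \left(16 + 19\right)^{2} = 35^{2} = 1225$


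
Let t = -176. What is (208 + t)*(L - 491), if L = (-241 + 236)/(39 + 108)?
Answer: -2309824/147 ≈ -15713.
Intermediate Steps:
L = -5/147 ≈ -0.034014
(208 + t)*(L - 491) = (208 - 176)*(-5/147 - 491) = 32*(-72182/147) = -2309824/147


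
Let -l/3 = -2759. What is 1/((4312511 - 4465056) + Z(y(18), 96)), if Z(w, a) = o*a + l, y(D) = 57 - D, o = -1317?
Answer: -1/270700 ≈ -3.6941e-6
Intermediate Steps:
l = 8277 (l = -3*(-2759) = 8277)
Z(w, a) = 8277 - 1317*a (Z(w, a) = -1317*a + 8277 = 8277 - 1317*a)
1/((4312511 - 4465056) + Z(y(18), 96)) = 1/((4312511 - 4465056) + (8277 - 1317*96)) = 1/(-152545 + (8277 - 126432)) = 1/(-152545 - 118155) = 1/(-270700) = -1/270700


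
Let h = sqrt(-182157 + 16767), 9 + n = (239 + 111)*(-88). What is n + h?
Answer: -30809 + I*sqrt(165390) ≈ -30809.0 + 406.68*I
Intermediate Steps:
n = -30809 (n = -9 + (239 + 111)*(-88) = -9 + 350*(-88) = -9 - 30800 = -30809)
h = I*sqrt(165390) (h = sqrt(-165390) = I*sqrt(165390) ≈ 406.68*I)
n + h = -30809 + I*sqrt(165390)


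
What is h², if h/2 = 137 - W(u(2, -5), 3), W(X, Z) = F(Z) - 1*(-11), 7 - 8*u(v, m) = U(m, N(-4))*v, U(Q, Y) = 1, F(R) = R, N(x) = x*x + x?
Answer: 60516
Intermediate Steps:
N(x) = x + x² (N(x) = x² + x = x + x²)
u(v, m) = 7/8 - v/8
W(X, Z) = 11 + Z (W(X, Z) = Z - 1*(-11) = Z + 11 = 11 + Z)
h = 246 (h = 2*(137 - (11 + 3)) = 2*(137 - 1*14) = 2*(137 - 14) = 2*123 = 246)
h² = 246² = 60516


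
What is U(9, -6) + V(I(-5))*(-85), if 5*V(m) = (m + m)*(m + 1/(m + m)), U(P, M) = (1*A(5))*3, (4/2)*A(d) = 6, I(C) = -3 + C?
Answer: -2184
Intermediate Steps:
A(d) = 3 (A(d) = (½)*6 = 3)
U(P, M) = 9 (U(P, M) = (1*3)*3 = 3*3 = 9)
V(m) = 2*m*(m + 1/(2*m))/5 (V(m) = ((m + m)*(m + 1/(m + m)))/5 = ((2*m)*(m + 1/(2*m)))/5 = (2*m*(m + 1/(2*m)))/5 = 2*m*(m + 1/(2*m))/5)
U(9, -6) + V(I(-5))*(-85) = 9 + (⅕ + 2*(-3 - 5)²/5)*(-85) = 9 + (⅕ + (⅖)*(-8)²)*(-85) = 9 + (⅕ + (⅖)*64)*(-85) = 9 + (⅕ + 128/5)*(-85) = 9 + (129/5)*(-85) = 9 - 2193 = -2184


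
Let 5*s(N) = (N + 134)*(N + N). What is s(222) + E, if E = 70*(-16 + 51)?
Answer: 170314/5 ≈ 34063.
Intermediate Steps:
s(N) = 2*N*(134 + N)/5 (s(N) = ((N + 134)*(N + N))/5 = ((134 + N)*(2*N))/5 = (2*N*(134 + N))/5 = 2*N*(134 + N)/5)
E = 2450 (E = 70*35 = 2450)
s(222) + E = (⅖)*222*(134 + 222) + 2450 = (⅖)*222*356 + 2450 = 158064/5 + 2450 = 170314/5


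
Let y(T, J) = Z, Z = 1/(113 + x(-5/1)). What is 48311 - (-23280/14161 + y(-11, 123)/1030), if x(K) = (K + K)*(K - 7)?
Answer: 164190442672329/3398498390 ≈ 48313.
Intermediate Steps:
x(K) = 2*K*(-7 + K) (x(K) = (2*K)*(-7 + K) = 2*K*(-7 + K))
Z = 1/233 (Z = 1/(113 + 2*(-5/1)*(-7 - 5/1)) = 1/(113 + 2*(-5*1)*(-7 - 5*1)) = 1/(113 + 2*(-5)*(-7 - 5)) = 1/(113 + 2*(-5)*(-12)) = 1/(113 + 120) = 1/233 ≈ 0.0042918)
y(T, J) = 1/233
48311 - (-23280/14161 + y(-11, 123)/1030) = 48311 - (-23280/14161 + (1/233)/1030) = 48311 - (-23280*1/14161 + (1/233)*(1/1030)) = 48311 - (-23280/14161 + 1/239990) = 48311 - 1*(-5586953039/3398498390) = 48311 + 5586953039/3398498390 = 164190442672329/3398498390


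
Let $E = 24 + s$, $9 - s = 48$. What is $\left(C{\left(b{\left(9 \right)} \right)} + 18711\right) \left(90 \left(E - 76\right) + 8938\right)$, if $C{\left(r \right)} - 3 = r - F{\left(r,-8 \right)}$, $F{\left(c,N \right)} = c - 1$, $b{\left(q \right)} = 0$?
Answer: $13998820$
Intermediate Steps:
$s = -39$ ($s = 9 - 48 = -39$)
$F{\left(c,N \right)} = -1 + c$
$E = -15$ ($E = 24 - 39 = -15$)
$C{\left(r \right)} = 4$ ($C{\left(r \right)} = 3 + \left(r - \left(-1 + r\right)\right) = 3 + 1 = 4$)
$\left(C{\left(b{\left(9 \right)} \right)} + 18711\right) \left(90 \left(E - 76\right) + 8938\right) = \left(4 + 18711\right) \left(90 \left(-15 - 76\right) + 8938\right) = 18715 \left(90 \left(-91\right) + 8938\right) = 18715 \left(-8190 + 8938\right) = 18715 \cdot 748 = 13998820$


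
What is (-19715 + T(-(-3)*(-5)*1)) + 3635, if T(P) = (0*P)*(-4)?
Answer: -16080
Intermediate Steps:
T(P) = 0 (T(P) = 0*(-4) = 0)
(-19715 + T(-(-3)*(-5)*1)) + 3635 = (-19715 + 0) + 3635 = -19715 + 3635 = -16080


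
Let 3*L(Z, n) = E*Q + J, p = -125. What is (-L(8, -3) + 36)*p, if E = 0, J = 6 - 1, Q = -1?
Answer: -12875/3 ≈ -4291.7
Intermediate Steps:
J = 5
L(Z, n) = 5/3 (L(Z, n) = (0*(-1) + 5)/3 = (0 + 5)/3 = (⅓)*5 = 5/3)
(-L(8, -3) + 36)*p = (-1*5/3 + 36)*(-125) = (-5/3 + 36)*(-125) = (103/3)*(-125) = -12875/3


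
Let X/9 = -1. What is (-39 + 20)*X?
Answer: 171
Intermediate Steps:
X = -9 (X = 9*(-1) = -9)
(-39 + 20)*X = (-39 + 20)*(-9) = -19*(-9) = 171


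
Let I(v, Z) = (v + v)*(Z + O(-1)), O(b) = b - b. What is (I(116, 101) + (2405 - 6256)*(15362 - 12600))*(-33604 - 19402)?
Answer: 562554268180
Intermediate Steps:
O(b) = 0
I(v, Z) = 2*Z*v (I(v, Z) = (v + v)*(Z + 0) = (2*v)*Z = 2*Z*v)
(I(116, 101) + (2405 - 6256)*(15362 - 12600))*(-33604 - 19402) = (2*101*116 + (2405 - 6256)*(15362 - 12600))*(-33604 - 19402) = (23432 - 3851*2762)*(-53006) = (23432 - 10636462)*(-53006) = -10613030*(-53006) = 562554268180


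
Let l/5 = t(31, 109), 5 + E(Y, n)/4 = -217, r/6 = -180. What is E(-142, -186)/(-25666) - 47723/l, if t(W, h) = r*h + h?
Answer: 67194283/580500755 ≈ 0.11575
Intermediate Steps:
r = -1080 (r = 6*(-180) = -1080)
E(Y, n) = -888 (E(Y, n) = -20 + 4*(-217) = -20 - 868 = -888)
t(W, h) = -1079*h (t(W, h) = -1080*h + h = -1079*h)
l = -588055 (l = 5*(-1079*109) = 5*(-117611) = -588055)
E(-142, -186)/(-25666) - 47723/l = -888/(-25666) - 47723/(-588055) = -888*(-1/25666) - 47723*(-1/588055) = 444/12833 + 3671/45235 = 67194283/580500755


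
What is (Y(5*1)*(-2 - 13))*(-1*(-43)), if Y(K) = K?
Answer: -3225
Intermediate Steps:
(Y(5*1)*(-2 - 13))*(-1*(-43)) = ((5*1)*(-2 - 13))*(-1*(-43)) = (5*(-15))*43 = -75*43 = -3225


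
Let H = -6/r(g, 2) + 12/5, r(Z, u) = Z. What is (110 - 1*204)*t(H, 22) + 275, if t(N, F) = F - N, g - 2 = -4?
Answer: -6427/5 ≈ -1285.4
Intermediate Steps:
g = -2 (g = 2 - 4 = -2)
H = 27/5 (H = -6/(-2) + 12/5 = -6*(-½) + 12*(⅕) = 3 + 12/5 = 27/5 ≈ 5.4000)
(110 - 1*204)*t(H, 22) + 275 = (110 - 1*204)*(22 - 1*27/5) + 275 = (110 - 204)*(22 - 27/5) + 275 = -94*83/5 + 275 = -7802/5 + 275 = -6427/5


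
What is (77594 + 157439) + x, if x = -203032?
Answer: 32001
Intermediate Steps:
(77594 + 157439) + x = (77594 + 157439) - 203032 = 235033 - 203032 = 32001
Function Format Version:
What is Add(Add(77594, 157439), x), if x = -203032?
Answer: 32001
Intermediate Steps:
Add(Add(77594, 157439), x) = Add(Add(77594, 157439), -203032) = Add(235033, -203032) = 32001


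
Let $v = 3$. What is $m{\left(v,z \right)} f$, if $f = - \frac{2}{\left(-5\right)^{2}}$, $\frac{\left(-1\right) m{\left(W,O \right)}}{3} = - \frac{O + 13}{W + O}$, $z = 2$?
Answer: $- \frac{18}{25} \approx -0.72$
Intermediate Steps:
$m{\left(W,O \right)} = \frac{3 \left(13 + O\right)}{O + W}$ ($m{\left(W,O \right)} = - 3 \left(- \frac{O + 13}{W + O}\right) = - 3 \left(- \frac{13 + O}{O + W}\right) = \frac{3 \left(13 + O\right)}{O + W}$)
$f = - \frac{2}{25} \approx -0.08$
$m{\left(v,z \right)} f = \frac{3 \left(13 + 2\right)}{2 + 3} \left(- \frac{2}{25}\right) = 3 \cdot \frac{1}{5} \cdot 15 \left(- \frac{2}{25}\right) = 9 \left(- \frac{2}{25}\right) = - \frac{18}{25}$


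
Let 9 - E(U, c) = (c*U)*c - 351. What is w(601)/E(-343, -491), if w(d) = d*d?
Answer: 361201/82691143 ≈ 0.0043681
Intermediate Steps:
w(d) = d²
E(U, c) = 360 - U*c² (E(U, c) = 9 - ((c*U)*c - 351) = 9 - ((U*c)*c - 351) = 9 - (U*c² - 351) = 9 - (-351 + U*c²) = 9 + (351 - U*c²) = 360 - U*c²)
w(601)/E(-343, -491) = 601²/(360 - 1*(-343)*(-491)²) = 361201/(360 - 1*(-343)*241081) = 361201/(360 + 82690783) = 361201/82691143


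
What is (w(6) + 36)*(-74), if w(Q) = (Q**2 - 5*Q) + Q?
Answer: -3552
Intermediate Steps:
w(Q) = Q**2 - 4*Q
(w(6) + 36)*(-74) = (6*(-4 + 6) + 36)*(-74) = (6*2 + 36)*(-74) = (12 + 36)*(-74) = 48*(-74) = -3552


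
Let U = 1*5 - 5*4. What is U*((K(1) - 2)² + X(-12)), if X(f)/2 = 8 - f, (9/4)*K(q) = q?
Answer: -17180/27 ≈ -636.30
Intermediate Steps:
K(q) = 4*q/9
X(f) = 16 - 2*f (X(f) = 2*(8 - f) = 16 - 2*f)
U = -15 (U = 5 - 20 = -15)
U*((K(1) - 2)² + X(-12)) = -15*(((4/9)*1 - 2)² + (16 - 2*(-12))) = -15*((4/9 - 2)² + (16 + 24)) = -15*((-14/9)² + 40) = -15*(196/81 + 40) = -15*3436/81 = -17180/27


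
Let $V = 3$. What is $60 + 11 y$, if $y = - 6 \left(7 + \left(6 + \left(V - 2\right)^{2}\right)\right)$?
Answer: $-864$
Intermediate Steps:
$y = -84$ ($y = - 6 \left(7 + \left(6 + \left(3 - 2\right)^{2}\right)\right) = - 6 \left(7 + \left(6 + 1^{2}\right)\right) = - 6 \left(7 + \left(6 + 1\right)\right) = - 6 \left(7 + 7\right) = \left(-6\right) 14 = -84$)
$60 + 11 y = 60 + 11 \left(-84\right) = 60 - 924 = -864$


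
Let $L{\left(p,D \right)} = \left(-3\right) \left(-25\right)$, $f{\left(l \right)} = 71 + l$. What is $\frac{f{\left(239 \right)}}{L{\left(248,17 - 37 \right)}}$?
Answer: $\frac{62}{15} \approx 4.1333$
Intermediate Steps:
$L{\left(p,D \right)} = 75$
$\frac{f{\left(239 \right)}}{L{\left(248,17 - 37 \right)}} = \frac{71 + 239}{75} = 310 \cdot \frac{1}{75} = \frac{62}{15}$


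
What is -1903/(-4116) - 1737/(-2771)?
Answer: 12422705/11405436 ≈ 1.0892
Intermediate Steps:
-1903/(-4116) - 1737/(-2771) = -1903*(-1/4116) - 1737*(-1/2771) = 1903/4116 + 1737/2771 = 12422705/11405436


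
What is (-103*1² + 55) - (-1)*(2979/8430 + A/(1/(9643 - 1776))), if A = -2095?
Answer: -46312769537/2810 ≈ -1.6481e+7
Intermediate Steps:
(-103*1² + 55) - (-1)*(2979/8430 + A/(1/(9643 - 1776))) = (-103*1² + 55) - (-1)*(2979/8430 - 2095/(1/(9643 - 1776))) = (-103*1 + 55) - (-1)*(2979*(1/8430) - 2095/(1/7867)) = (-103 + 55) - (-1)*(993/2810 - 2095/1/7867) = -48 - (-1)*(993/2810 - 2095*7867) = -48 - (-1)*(993/2810 - 16481365) = -48 - (-1)*(-46312634657)/2810 = -48 - 1*46312634657/2810 = -48 - 46312634657/2810 = -46312769537/2810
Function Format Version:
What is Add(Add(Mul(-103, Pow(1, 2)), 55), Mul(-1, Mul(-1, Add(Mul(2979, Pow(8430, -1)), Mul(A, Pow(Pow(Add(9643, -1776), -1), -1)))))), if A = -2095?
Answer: Rational(-46312769537, 2810) ≈ -1.6481e+7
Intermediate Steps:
Add(Add(Mul(-103, Pow(1, 2)), 55), Mul(-1, Mul(-1, Add(Mul(2979, Pow(8430, -1)), Mul(A, Pow(Pow(Add(9643, -1776), -1), -1)))))) = Add(Add(Mul(-103, Pow(1, 2)), 55), Mul(-1, Mul(-1, Add(Mul(2979, Pow(8430, -1)), Mul(-2095, Pow(Pow(Add(9643, -1776), -1), -1)))))) = Add(Add(Mul(-103, 1), 55), Mul(-1, Mul(-1, Add(Mul(2979, Rational(1, 8430)), Mul(-2095, Pow(Pow(7867, -1), -1)))))) = Add(Add(-103, 55), Mul(-1, Mul(-1, Add(Rational(993, 2810), Mul(-2095, Pow(Rational(1, 7867), -1)))))) = Add(-48, Mul(-1, Mul(-1, Add(Rational(993, 2810), Mul(-2095, 7867))))) = Add(-48, Mul(-1, Mul(-1, Add(Rational(993, 2810), -16481365)))) = Add(-48, Mul(-1, Mul(-1, Rational(-46312634657, 2810)))) = Add(-48, Mul(-1, Rational(46312634657, 2810))) = Add(-48, Rational(-46312634657, 2810)) = Rational(-46312769537, 2810)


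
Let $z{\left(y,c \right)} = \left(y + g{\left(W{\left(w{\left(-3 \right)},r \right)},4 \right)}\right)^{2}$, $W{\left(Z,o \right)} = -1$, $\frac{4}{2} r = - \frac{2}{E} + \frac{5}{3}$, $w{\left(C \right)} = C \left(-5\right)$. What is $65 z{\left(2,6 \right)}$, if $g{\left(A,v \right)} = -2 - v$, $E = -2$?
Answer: $1040$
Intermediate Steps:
$w{\left(C \right)} = - 5 C$
$r = \frac{4}{3}$ ($r = \frac{- \frac{2}{-2} + \frac{5}{3}}{2} = \frac{\left(-2\right) \left(- \frac{1}{2}\right) + 5 \cdot \frac{1}{3}}{2} = \frac{1 + \frac{5}{3}}{2} = \frac{1}{2} \cdot \frac{8}{3} = \frac{4}{3} \approx 1.3333$)
$z{\left(y,c \right)} = \left(-6 + y\right)^{2}$ ($z{\left(y,c \right)} = \left(y - 6\right)^{2} = \left(-6 + y\right)^{2}$)
$65 z{\left(2,6 \right)} = 65 \left(-6 + 2\right)^{2} = 65 \left(-4\right)^{2} = 65 \cdot 16 = 1040$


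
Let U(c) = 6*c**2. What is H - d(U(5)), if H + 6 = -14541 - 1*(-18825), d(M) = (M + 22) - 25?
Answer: 4131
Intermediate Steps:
d(M) = -3 + M (d(M) = (22 + M) - 25 = -3 + M)
H = 4278 (H = -6 + (-14541 - 1*(-18825)) = -6 + (-14541 + 18825) = -6 + 4284 = 4278)
H - d(U(5)) = 4278 - (-3 + 6*5**2) = 4278 - (-3 + 6*25) = 4278 - (-3 + 150) = 4278 - 1*147 = 4278 - 147 = 4131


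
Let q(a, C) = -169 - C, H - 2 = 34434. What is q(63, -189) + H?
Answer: 34456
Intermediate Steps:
H = 34436 (H = 2 + 34434 = 34436)
q(63, -189) + H = (-169 - 1*(-189)) + 34436 = (-169 + 189) + 34436 = 20 + 34436 = 34456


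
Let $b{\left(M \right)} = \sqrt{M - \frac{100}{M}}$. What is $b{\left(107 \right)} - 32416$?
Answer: $-32416 + \frac{3 \sqrt{134927}}{107} \approx -32406.0$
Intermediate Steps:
$b{\left(107 \right)} - 32416 = \sqrt{107 - \frac{100}{107}} - 32416 = \sqrt{\frac{11349}{107}} - 32416 = \frac{3 \sqrt{134927}}{107} - 32416 = -32416 + \frac{3 \sqrt{134927}}{107}$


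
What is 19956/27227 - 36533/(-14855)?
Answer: 1291130371/404457085 ≈ 3.1923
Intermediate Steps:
19956/27227 - 36533/(-14855) = 19956*(1/27227) - 36533*(-1/14855) = 19956/27227 + 36533/14855 = 1291130371/404457085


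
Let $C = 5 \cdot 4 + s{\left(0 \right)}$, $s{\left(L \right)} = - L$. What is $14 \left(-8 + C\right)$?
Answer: $168$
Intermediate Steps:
$C = 20$ ($C = 5 \cdot 4 - 0 = 20 + 0 = 20$)
$14 \left(-8 + C\right) = 14 \left(-8 + 20\right) = 14 \cdot 12 = 168$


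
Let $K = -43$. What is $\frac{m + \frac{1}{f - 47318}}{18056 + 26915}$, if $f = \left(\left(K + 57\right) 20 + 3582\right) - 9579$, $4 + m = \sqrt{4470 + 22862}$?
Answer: $- \frac{212141}{2385036985} + \frac{2 \sqrt{6833}}{44971} \approx 0.0035873$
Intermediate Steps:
$m = -4 + 2 \sqrt{6833}$ ($m = -4 + \sqrt{4470 + 22862} = -4 + \sqrt{27332} = -4 + 2 \sqrt{6833} \approx 161.32$)
$f = -5717$ ($f = \left(\left(-43 + 57\right) 20 + 3582\right) - 9579 = \left(14 \cdot 20 + 3582\right) - 9579 = \left(280 + 3582\right) - 9579 = 3862 - 9579 = -5717$)
$\frac{m + \frac{1}{f - 47318}}{18056 + 26915} = \frac{\left(-4 + 2 \sqrt{6833}\right) + \frac{1}{-5717 - 47318}}{18056 + 26915} = \frac{\left(-4 + 2 \sqrt{6833}\right) + \frac{1}{-53035}}{44971} = \left(\left(-4 + 2 \sqrt{6833}\right) - \frac{1}{53035}\right) \frac{1}{44971} = \left(- \frac{212141}{53035} + 2 \sqrt{6833}\right) \frac{1}{44971} = - \frac{212141}{2385036985} + \frac{2 \sqrt{6833}}{44971}$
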